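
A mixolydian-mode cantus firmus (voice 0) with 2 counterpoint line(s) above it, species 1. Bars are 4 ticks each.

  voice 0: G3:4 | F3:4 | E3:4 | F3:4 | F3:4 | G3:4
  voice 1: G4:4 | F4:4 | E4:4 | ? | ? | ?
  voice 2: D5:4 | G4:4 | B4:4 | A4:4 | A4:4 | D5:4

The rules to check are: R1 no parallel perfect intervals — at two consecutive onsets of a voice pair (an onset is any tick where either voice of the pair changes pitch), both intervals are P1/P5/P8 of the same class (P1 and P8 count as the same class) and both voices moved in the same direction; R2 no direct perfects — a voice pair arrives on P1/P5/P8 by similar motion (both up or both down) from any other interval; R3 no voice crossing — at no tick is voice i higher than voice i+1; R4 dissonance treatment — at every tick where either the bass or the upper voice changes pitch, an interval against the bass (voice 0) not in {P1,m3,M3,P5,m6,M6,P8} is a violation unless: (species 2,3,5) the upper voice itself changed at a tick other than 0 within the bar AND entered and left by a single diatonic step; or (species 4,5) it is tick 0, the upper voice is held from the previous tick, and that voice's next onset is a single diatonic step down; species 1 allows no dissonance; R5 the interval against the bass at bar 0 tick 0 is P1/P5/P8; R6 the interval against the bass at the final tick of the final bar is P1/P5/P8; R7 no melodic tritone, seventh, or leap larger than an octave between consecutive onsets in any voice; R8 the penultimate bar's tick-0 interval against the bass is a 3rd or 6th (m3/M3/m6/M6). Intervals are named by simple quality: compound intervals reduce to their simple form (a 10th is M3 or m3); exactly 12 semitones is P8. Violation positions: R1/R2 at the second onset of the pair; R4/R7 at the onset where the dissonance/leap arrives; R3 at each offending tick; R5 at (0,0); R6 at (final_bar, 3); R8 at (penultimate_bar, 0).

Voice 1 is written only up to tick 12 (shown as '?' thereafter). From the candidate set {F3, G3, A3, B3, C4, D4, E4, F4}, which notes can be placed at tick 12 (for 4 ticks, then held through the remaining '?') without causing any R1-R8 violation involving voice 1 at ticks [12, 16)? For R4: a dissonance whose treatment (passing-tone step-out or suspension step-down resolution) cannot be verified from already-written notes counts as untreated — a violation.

F3: violates R7
G3: violates R4
A3: violates R2
B3: violates R4
C4: legal
D4: violates R1
E4: violates R4
F4: violates R1

{C4}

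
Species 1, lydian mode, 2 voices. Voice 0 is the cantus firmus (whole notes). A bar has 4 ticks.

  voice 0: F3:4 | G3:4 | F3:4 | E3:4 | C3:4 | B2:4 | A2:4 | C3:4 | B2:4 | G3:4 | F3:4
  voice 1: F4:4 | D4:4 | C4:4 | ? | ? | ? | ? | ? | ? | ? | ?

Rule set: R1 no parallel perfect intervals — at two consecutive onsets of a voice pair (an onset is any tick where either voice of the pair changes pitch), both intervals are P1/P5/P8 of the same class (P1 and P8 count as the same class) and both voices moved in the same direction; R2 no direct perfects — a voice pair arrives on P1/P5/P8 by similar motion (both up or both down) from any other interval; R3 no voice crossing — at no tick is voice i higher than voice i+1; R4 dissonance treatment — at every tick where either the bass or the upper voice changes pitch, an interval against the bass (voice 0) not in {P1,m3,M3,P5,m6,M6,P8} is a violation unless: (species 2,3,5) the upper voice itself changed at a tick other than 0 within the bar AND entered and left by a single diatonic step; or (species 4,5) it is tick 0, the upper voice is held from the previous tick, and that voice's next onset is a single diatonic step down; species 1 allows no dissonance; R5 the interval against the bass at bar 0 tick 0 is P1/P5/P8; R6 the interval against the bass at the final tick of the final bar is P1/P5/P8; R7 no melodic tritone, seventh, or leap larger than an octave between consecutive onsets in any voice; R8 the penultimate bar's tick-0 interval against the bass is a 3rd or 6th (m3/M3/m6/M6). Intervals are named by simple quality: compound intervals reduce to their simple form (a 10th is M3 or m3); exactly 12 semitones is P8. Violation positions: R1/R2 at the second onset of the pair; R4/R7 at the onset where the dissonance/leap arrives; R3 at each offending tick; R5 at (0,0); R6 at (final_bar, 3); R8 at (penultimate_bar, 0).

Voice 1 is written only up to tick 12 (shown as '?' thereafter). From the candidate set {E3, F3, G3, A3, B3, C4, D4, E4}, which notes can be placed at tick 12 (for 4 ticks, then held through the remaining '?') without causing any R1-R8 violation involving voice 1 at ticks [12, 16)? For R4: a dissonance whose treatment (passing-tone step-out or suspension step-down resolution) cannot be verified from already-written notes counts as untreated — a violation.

{C4, E4, G3}

E3: violates R2
F3: violates R4
G3: legal
A3: violates R4
B3: violates R1
C4: legal
D4: violates R4
E4: legal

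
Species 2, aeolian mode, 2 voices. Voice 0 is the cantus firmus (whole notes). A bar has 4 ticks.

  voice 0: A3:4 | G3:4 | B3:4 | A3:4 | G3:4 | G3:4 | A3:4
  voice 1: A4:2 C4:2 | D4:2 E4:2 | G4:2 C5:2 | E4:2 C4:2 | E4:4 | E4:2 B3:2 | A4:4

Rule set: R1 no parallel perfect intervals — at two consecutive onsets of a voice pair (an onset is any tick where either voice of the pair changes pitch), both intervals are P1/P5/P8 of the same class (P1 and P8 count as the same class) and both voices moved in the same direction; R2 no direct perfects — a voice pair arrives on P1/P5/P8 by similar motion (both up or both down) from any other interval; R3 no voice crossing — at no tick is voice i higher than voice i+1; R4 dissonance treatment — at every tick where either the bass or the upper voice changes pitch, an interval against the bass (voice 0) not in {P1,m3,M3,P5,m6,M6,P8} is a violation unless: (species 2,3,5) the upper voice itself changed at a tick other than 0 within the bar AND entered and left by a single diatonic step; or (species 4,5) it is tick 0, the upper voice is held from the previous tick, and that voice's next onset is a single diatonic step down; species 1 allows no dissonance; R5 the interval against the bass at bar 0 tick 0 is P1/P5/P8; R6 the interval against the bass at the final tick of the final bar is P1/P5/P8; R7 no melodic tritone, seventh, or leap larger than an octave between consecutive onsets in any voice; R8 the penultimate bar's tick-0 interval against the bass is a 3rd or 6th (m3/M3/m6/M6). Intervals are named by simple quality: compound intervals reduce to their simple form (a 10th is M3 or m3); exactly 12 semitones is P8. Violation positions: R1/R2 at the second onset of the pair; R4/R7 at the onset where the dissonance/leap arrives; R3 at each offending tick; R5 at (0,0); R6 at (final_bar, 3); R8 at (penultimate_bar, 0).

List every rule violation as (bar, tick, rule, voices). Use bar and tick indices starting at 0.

(2, 2, R4, (0, 1))
(3, 0, R2, (0, 1))
(6, 0, R2, (0, 1))
(6, 0, R7, (1,))

bar 0: v0=A3 v1=A4 downbeat P8
bar 1: v0=G3 v1=D4 downbeat P5
bar 2: v0=B3 v1=G4 downbeat m6
bar 3: v0=A3 v1=E4 downbeat P5
bar 4: v0=G3 v1=E4 downbeat M6
bar 5: v0=G3 v1=E4 downbeat M6
bar 6: v0=A3 v1=A4 downbeat P8
  -> R4 @ bar 2 tick 2 v(0, 1): B3/C5 m2 untreated
  -> R2 @ bar 3 tick 0 v(0, 1): B3/C5 m2 -> A3/E4 P5 similar
  -> R2 @ bar 6 tick 0 v(0, 1): G3/B3 M3 -> A3/A4 P8 similar
  -> R7 @ bar 6 tick 0 v(1,): B3->A4 leap 10st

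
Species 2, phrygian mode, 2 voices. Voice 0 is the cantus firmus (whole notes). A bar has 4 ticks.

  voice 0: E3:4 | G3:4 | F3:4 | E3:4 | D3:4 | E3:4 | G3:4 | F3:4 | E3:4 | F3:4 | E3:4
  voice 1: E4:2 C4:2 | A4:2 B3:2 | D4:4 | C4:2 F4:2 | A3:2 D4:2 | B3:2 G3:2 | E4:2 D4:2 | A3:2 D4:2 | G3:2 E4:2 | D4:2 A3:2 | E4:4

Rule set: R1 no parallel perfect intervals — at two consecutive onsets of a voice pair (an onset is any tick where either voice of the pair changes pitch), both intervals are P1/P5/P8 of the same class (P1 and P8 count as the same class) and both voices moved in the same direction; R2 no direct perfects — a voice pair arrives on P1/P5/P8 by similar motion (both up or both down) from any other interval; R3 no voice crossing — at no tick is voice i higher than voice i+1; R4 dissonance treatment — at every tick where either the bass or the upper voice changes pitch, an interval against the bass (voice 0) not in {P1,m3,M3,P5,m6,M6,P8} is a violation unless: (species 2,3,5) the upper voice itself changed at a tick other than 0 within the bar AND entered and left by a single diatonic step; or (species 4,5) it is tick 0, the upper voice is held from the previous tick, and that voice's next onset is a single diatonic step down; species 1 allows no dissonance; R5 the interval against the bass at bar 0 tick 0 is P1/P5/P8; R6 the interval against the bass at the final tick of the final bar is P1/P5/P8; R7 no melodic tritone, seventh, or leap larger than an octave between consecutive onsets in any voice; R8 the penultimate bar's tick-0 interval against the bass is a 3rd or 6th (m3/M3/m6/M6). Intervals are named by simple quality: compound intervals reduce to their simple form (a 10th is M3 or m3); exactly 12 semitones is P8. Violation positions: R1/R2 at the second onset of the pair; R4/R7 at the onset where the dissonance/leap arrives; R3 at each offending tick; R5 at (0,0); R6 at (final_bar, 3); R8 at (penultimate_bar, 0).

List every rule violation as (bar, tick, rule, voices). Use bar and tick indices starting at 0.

(1, 0, R4, (0, 1))
(1, 2, R7, (1,))
(3, 2, R4, (0, 1))
(4, 0, R2, (0, 1))

bar 0: v0=E3 v1=E4 downbeat P8
bar 1: v0=G3 v1=A4 downbeat M2
bar 2: v0=F3 v1=D4 downbeat M6
bar 3: v0=E3 v1=C4 downbeat m6
bar 4: v0=D3 v1=A3 downbeat P5
bar 5: v0=E3 v1=B3 downbeat P5
bar 6: v0=G3 v1=E4 downbeat M6
bar 7: v0=F3 v1=A3 downbeat M3
bar 8: v0=E3 v1=G3 downbeat m3
bar 9: v0=F3 v1=D4 downbeat M6
bar 10: v0=E3 v1=E4 downbeat P8
  -> R4 @ bar 1 tick 0 v(0, 1): G3/A4 M2 untreated
  -> R7 @ bar 1 tick 2 v(1,): A4->B3 leap 10st
  -> R4 @ bar 3 tick 2 v(0, 1): E3/F4 m2 untreated
  -> R2 @ bar 4 tick 0 v(0, 1): E3/F4 m2 -> D3/A3 P5 similar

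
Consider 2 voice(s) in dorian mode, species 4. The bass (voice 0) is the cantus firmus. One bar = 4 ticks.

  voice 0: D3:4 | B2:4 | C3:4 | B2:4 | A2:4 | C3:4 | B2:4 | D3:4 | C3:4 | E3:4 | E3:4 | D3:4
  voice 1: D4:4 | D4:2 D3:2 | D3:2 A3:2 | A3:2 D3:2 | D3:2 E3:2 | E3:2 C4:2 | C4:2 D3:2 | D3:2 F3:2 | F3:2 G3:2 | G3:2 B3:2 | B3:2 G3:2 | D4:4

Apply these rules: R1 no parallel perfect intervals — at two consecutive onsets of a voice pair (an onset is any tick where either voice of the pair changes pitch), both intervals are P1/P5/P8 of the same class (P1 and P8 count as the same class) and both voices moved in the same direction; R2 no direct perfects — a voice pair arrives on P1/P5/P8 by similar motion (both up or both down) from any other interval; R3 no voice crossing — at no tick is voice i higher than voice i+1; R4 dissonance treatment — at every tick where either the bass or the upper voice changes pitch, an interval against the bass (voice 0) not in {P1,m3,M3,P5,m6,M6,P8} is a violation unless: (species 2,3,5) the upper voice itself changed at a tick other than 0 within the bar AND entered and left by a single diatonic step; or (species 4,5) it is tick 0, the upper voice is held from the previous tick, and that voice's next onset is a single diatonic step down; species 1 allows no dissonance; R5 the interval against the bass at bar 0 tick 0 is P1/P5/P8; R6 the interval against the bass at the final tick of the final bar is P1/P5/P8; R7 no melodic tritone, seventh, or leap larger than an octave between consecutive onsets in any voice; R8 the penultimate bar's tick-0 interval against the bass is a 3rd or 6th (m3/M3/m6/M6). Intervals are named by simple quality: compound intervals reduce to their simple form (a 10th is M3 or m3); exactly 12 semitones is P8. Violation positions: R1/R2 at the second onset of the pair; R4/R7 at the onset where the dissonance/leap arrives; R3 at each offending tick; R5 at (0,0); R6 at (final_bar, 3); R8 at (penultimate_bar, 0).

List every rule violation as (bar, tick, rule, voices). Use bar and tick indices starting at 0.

bar 0: v0=D3 v1=D4 downbeat P8
bar 1: v0=B2 v1=D4 downbeat m3
bar 2: v0=C3 v1=D3 downbeat M2
bar 3: v0=B2 v1=A3 downbeat m7
bar 4: v0=A2 v1=D3 downbeat P4
bar 5: v0=C3 v1=E3 downbeat M3
bar 6: v0=B2 v1=C4 downbeat m2
bar 7: v0=D3 v1=D3 downbeat P1
bar 8: v0=C3 v1=F3 downbeat P4
bar 9: v0=E3 v1=G3 downbeat m3
bar 10: v0=E3 v1=B3 downbeat P5
bar 11: v0=D3 v1=D4 downbeat P8
  -> R4 @ bar 2 tick 0 v(0, 1): C3/D3 M2 untreated
  -> R4 @ bar 3 tick 0 v(0, 1): B2/A3 m7 untreated
  -> R4 @ bar 4 tick 0 v(0, 1): A2/D3 P4 untreated
  -> R4 @ bar 6 tick 0 v(0, 1): B2/C4 m2 untreated
  -> R7 @ bar 6 tick 2 v(1,): C4->D3 leap 10st
  -> R4 @ bar 8 tick 0 v(0, 1): C3/F3 P4 untreated
  -> R8 @ bar 10 tick 0 v(0, 1): penult P5 not 3rd/6th

(2, 0, R4, (0, 1))
(3, 0, R4, (0, 1))
(4, 0, R4, (0, 1))
(6, 0, R4, (0, 1))
(6, 2, R7, (1,))
(8, 0, R4, (0, 1))
(10, 0, R8, (0, 1))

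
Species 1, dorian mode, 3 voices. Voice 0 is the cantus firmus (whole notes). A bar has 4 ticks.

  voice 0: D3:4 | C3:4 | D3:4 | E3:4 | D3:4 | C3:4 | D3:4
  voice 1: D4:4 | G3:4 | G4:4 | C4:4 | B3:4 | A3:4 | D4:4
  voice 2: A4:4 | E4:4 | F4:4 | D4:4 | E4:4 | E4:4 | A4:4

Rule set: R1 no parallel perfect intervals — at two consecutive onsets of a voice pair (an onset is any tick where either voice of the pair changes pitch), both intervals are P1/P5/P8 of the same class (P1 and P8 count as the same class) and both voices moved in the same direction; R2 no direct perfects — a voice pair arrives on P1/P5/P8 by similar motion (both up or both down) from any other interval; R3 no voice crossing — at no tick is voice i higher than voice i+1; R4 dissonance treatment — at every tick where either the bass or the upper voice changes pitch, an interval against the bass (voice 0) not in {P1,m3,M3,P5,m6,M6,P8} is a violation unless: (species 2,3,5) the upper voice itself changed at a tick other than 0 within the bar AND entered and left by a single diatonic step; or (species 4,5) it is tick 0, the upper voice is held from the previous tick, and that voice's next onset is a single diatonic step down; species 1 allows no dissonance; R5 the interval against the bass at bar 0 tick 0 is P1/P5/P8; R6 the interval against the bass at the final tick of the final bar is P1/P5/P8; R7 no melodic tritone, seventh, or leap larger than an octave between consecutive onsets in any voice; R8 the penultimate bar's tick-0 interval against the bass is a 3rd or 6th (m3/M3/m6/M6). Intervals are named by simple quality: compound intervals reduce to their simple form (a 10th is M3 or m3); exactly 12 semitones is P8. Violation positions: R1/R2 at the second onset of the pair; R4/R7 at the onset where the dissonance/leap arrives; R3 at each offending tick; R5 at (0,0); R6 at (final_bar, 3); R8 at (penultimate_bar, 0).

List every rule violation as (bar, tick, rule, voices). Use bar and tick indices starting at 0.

bar 0: v0=D3 v1=D4 v2=A4 downbeat P5
bar 1: v0=C3 v1=G3 v2=E4 downbeat M3
bar 2: v0=D3 v1=G4 v2=F4 downbeat m3
bar 3: v0=E3 v1=C4 v2=D4 downbeat m7
bar 4: v0=D3 v1=B3 v2=E4 downbeat M2
bar 5: v0=C3 v1=A3 v2=E4 downbeat M3
bar 6: v0=D3 v1=D4 v2=A4 downbeat P5
  -> R2 @ bar 1 tick 0 v(0, 1): D3/D4 P8 -> C3/G3 P5 similar
  -> R3 @ bar 2 tick 0 v(1, 2): G4 above F4
  -> R4 @ bar 2 tick 0 v(0, 1): D3/G4 P4 untreated
  -> R3 @ bar 2 tick 1 v(1, 2): G4 above F4
  -> R3 @ bar 2 tick 2 v(1, 2): G4 above F4
  -> R3 @ bar 2 tick 3 v(1, 2): G4 above F4
  -> R4 @ bar 3 tick 0 v(0, 2): E3/D4 m7 untreated
  -> R4 @ bar 4 tick 0 v(0, 2): D3/E4 M2 untreated
  -> R1 @ bar 6 tick 0 v(1, 2): A3/E4 P5 -> D4/A4 P5 similar
  -> R2 @ bar 6 tick 0 v(0, 1): C3/A3 M6 -> D3/D4 P8 similar
  -> R2 @ bar 6 tick 0 v(0, 2): C3/E4 M3 -> D3/A4 P5 similar

(1, 0, R2, (0, 1))
(2, 0, R3, (1, 2))
(2, 0, R4, (0, 1))
(2, 1, R3, (1, 2))
(2, 2, R3, (1, 2))
(2, 3, R3, (1, 2))
(3, 0, R4, (0, 2))
(4, 0, R4, (0, 2))
(6, 0, R1, (1, 2))
(6, 0, R2, (0, 1))
(6, 0, R2, (0, 2))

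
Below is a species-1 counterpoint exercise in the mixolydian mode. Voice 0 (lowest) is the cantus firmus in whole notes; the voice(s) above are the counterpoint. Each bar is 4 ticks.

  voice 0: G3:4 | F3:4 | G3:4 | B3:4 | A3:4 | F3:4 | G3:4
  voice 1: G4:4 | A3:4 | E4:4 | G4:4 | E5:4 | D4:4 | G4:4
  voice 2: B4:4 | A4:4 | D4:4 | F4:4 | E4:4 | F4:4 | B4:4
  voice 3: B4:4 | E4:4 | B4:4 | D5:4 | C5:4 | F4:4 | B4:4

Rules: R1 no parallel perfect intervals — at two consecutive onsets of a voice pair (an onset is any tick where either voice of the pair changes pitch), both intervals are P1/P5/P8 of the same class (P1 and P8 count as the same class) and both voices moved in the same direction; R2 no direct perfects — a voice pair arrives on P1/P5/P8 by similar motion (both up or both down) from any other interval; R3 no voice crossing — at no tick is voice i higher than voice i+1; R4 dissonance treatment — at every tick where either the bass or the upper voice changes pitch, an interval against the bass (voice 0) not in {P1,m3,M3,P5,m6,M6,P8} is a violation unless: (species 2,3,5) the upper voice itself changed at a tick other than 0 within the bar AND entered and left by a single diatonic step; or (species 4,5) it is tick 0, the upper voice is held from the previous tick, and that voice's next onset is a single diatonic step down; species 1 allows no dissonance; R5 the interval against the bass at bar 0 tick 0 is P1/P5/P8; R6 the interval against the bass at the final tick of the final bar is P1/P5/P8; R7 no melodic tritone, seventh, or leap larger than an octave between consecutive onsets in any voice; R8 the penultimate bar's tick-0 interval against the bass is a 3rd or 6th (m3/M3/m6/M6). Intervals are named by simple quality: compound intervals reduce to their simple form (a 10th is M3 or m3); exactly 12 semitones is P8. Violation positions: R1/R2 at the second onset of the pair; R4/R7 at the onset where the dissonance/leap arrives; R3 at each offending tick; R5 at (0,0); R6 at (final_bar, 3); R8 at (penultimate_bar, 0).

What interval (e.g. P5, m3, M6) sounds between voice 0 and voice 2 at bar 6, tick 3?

M3

voice 0=G3 voice 2=B4 -> M3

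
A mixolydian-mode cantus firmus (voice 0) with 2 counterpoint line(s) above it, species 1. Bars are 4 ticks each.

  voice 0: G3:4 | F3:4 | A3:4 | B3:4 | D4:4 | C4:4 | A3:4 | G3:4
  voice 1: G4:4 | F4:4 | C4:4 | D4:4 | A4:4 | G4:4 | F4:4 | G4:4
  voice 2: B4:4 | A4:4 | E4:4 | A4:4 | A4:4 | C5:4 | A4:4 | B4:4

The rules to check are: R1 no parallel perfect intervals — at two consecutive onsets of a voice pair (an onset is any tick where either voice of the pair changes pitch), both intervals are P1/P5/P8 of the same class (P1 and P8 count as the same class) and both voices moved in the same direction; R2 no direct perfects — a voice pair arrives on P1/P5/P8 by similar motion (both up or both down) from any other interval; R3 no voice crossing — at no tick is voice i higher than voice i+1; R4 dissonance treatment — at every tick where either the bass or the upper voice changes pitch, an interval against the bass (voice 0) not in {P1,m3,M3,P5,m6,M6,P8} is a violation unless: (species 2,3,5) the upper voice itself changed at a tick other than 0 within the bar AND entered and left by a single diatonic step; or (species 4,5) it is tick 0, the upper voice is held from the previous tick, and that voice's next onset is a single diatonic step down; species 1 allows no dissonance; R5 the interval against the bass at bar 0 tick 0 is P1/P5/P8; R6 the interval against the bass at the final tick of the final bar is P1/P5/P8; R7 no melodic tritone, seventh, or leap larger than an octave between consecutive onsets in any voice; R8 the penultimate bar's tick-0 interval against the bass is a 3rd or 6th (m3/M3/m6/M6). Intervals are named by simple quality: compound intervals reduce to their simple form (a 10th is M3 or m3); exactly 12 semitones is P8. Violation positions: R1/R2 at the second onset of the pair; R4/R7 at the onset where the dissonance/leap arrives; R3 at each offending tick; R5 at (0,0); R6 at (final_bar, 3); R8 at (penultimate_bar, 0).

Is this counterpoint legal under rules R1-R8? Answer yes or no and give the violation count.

bar 0: v0=G3 v1=G4 v2=B4 (M3)
bar 1: v0=F3 v1=F4 v2=A4 (M3)
bar 2: v0=A3 v1=C4 v2=E4 (P5)
bar 3: v0=B3 v1=D4 v2=A4 (m7)
bar 4: v0=D4 v1=A4 v2=A4 (P5)
bar 5: v0=C4 v1=G4 v2=C5 (P8)
bar 6: v0=A3 v1=F4 v2=A4 (P8)
bar 7: v0=G3 v1=G4 v2=B4 (M3)
  R5 @ bar0.0: opens on M3
  R1 @ bar1.0: G3/G4 P8 -> F3/F4 P8 similar
  R2 @ bar3.0: C4/E4 M3 -> D4/A4 P5 similar
  R4 @ bar3.0: B3/A4 m7 untreated
  R2 @ bar4.0: B3/D4 m3 -> D4/A4 P5 similar
  R1 @ bar5.0: D4/A4 P5 -> C4/G4 P5 similar
  R1 @ bar6.0: C4/C5 P8 -> A3/A4 P8 similar
  R8 @ bar6.0: penult P8 not 3rd/6th
  R6 @ bar7.3: closes on M3

No (9 violations)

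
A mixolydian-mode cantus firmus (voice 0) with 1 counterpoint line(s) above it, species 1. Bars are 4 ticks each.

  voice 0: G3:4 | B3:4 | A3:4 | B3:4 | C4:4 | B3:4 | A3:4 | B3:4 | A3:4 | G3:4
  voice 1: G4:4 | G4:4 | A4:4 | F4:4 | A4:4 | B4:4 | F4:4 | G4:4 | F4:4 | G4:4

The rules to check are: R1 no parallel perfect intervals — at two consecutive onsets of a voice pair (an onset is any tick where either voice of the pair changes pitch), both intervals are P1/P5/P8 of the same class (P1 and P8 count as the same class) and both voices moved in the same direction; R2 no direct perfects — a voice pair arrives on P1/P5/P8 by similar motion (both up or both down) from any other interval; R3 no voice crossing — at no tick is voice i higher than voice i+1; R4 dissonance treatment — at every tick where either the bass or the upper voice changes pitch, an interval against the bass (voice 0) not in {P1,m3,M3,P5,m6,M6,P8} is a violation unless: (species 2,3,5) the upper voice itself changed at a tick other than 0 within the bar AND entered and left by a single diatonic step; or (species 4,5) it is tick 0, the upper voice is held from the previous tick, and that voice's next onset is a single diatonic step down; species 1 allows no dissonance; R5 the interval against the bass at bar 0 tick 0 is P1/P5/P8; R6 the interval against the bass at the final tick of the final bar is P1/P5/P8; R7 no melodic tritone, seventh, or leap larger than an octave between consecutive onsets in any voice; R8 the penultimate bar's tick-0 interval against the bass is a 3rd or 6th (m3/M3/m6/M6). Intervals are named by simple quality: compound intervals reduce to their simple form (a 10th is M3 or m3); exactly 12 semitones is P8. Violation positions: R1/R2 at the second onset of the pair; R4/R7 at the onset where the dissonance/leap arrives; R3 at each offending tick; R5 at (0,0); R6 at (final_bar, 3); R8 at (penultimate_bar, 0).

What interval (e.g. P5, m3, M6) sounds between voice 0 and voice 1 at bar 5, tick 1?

voice 0=B3 voice 1=B4 -> P8

P8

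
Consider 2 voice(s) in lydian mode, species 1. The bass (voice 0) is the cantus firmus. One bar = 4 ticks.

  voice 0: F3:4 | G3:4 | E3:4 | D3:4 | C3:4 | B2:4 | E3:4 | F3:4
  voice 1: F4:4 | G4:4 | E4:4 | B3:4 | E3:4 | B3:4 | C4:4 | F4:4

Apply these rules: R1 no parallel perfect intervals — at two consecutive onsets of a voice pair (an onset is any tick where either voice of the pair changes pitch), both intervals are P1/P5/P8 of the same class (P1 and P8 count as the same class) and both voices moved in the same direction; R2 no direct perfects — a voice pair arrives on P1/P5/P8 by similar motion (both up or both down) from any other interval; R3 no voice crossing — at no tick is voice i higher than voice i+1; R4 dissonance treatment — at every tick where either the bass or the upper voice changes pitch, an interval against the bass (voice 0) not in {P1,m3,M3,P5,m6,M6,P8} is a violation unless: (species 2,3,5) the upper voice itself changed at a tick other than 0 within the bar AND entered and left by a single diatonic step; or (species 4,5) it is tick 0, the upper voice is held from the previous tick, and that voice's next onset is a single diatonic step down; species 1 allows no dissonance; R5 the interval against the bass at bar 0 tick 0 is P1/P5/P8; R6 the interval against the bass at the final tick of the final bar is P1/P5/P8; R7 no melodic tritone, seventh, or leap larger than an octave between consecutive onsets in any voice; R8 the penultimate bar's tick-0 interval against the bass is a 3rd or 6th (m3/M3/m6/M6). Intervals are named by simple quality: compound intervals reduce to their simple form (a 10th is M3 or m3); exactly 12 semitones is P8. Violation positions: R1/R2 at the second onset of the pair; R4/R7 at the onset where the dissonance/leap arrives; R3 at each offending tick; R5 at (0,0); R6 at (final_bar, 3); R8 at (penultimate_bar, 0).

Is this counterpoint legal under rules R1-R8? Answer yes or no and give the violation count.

No (3 violations)

bar 0: v0=F3 v1=F4 (P8)
bar 1: v0=G3 v1=G4 (P8)
bar 2: v0=E3 v1=E4 (P8)
bar 3: v0=D3 v1=B3 (M6)
bar 4: v0=C3 v1=E3 (M3)
bar 5: v0=B2 v1=B3 (P8)
bar 6: v0=E3 v1=C4 (m6)
bar 7: v0=F3 v1=F4 (P8)
  R1 @ bar1.0: F3/F4 P8 -> G3/G4 P8 similar
  R1 @ bar2.0: G3/G4 P8 -> E3/E4 P8 similar
  R2 @ bar7.0: E3/C4 m6 -> F3/F4 P8 similar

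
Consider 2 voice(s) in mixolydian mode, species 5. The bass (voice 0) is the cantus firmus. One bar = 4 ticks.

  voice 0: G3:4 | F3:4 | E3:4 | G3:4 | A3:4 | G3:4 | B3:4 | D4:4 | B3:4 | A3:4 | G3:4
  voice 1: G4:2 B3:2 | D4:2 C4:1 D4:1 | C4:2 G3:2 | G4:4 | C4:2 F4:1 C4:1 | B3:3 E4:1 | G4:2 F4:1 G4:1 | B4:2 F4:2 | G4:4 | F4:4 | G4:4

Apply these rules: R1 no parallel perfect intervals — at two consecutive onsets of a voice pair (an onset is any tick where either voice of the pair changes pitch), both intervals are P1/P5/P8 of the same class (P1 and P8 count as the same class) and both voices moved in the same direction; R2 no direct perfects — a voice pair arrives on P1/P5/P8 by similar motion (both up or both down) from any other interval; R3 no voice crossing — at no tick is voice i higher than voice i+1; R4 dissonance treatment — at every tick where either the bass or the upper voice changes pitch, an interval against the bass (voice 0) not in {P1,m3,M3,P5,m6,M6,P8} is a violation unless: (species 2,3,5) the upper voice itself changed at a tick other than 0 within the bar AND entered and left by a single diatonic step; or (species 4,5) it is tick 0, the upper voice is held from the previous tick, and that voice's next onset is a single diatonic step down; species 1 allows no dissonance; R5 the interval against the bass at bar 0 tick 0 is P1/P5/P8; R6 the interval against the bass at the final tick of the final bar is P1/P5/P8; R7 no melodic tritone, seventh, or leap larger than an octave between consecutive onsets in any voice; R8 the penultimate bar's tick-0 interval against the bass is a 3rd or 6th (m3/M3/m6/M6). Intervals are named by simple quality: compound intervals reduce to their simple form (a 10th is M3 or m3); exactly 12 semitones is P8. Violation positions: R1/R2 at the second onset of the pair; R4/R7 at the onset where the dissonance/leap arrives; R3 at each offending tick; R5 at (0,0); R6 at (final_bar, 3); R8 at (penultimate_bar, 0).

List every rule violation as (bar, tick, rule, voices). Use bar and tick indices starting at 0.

bar 0: v0=G3 v1=G4 downbeat P8
bar 1: v0=F3 v1=D4 downbeat M6
bar 2: v0=E3 v1=C4 downbeat m6
bar 3: v0=G3 v1=G4 downbeat P8
bar 4: v0=A3 v1=C4 downbeat m3
bar 5: v0=G3 v1=B3 downbeat M3
bar 6: v0=B3 v1=G4 downbeat m6
bar 7: v0=D4 v1=B4 downbeat M6
bar 8: v0=B3 v1=G4 downbeat m6
bar 9: v0=A3 v1=F4 downbeat m6
bar 10: v0=G3 v1=G4 downbeat P8
  -> R2 @ bar 3 tick 0 v(0, 1): E3/G3 m3 -> G3/G4 P8 similar
  -> R7 @ bar 7 tick 2 v(1,): B4->F4 leap 6st

(3, 0, R2, (0, 1))
(7, 2, R7, (1,))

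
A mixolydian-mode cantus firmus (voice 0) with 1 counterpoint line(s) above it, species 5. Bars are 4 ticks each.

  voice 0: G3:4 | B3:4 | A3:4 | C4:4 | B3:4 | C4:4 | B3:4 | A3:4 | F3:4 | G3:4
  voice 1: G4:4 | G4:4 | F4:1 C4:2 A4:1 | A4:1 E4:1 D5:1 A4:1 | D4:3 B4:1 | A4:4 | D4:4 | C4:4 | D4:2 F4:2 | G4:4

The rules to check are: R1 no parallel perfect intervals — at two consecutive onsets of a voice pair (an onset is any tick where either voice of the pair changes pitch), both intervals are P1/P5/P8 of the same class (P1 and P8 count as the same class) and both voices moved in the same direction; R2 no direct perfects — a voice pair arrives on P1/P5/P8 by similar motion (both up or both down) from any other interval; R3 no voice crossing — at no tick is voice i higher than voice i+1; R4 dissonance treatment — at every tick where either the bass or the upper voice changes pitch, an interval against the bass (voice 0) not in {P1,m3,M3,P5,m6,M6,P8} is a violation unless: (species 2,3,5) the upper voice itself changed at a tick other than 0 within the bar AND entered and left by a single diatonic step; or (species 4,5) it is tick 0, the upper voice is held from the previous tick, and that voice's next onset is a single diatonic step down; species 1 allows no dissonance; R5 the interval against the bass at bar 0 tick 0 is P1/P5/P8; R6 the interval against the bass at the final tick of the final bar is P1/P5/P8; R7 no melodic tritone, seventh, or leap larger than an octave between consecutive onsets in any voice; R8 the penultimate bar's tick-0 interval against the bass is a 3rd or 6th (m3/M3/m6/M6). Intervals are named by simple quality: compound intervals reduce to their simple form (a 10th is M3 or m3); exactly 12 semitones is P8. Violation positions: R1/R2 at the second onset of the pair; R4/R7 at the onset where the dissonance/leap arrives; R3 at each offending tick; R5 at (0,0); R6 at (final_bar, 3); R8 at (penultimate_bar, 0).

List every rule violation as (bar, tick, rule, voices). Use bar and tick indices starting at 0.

(3, 2, R4, (0, 1))
(3, 2, R7, (1,))
(9, 0, R1, (0, 1))

bar 0: v0=G3 v1=G4 downbeat P8
bar 1: v0=B3 v1=G4 downbeat m6
bar 2: v0=A3 v1=F4 downbeat m6
bar 3: v0=C4 v1=A4 downbeat M6
bar 4: v0=B3 v1=D4 downbeat m3
bar 5: v0=C4 v1=A4 downbeat M6
bar 6: v0=B3 v1=D4 downbeat m3
bar 7: v0=A3 v1=C4 downbeat m3
bar 8: v0=F3 v1=D4 downbeat M6
bar 9: v0=G3 v1=G4 downbeat P8
  -> R4 @ bar 3 tick 2 v(0, 1): C4/D5 M2 untreated
  -> R7 @ bar 3 tick 2 v(1,): E4->D5 leap 10st
  -> R1 @ bar 9 tick 0 v(0, 1): F3/F4 P8 -> G3/G4 P8 similar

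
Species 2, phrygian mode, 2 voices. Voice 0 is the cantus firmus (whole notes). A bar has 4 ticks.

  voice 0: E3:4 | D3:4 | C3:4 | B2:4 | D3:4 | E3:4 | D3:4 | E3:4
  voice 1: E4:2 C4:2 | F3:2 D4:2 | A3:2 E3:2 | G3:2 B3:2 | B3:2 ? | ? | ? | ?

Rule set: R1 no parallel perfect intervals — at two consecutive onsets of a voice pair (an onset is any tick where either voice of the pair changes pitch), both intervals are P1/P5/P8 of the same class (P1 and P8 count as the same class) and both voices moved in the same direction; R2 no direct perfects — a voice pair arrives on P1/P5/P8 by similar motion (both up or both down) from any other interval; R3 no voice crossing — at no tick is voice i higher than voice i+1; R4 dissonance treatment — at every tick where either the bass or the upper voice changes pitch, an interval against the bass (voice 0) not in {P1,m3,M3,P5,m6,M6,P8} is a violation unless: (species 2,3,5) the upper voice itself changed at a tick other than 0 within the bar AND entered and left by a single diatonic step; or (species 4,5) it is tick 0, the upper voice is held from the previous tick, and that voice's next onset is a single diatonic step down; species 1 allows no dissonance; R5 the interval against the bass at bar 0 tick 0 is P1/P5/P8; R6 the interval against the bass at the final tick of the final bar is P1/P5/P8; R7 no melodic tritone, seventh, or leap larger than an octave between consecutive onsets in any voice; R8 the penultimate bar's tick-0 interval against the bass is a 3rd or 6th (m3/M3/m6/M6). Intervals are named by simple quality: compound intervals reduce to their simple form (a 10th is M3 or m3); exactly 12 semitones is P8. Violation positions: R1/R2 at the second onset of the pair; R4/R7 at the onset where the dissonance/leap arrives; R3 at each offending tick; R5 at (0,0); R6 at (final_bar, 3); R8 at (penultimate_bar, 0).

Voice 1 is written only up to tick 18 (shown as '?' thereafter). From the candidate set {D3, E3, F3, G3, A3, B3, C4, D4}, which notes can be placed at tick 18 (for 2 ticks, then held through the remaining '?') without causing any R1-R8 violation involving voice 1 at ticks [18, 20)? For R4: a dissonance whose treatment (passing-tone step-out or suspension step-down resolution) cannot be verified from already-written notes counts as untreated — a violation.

{A3, B3, D3, D4}

D3: legal
E3: violates R4
F3: violates R7
G3: violates R4
A3: legal
B3: legal
C4: violates R4
D4: legal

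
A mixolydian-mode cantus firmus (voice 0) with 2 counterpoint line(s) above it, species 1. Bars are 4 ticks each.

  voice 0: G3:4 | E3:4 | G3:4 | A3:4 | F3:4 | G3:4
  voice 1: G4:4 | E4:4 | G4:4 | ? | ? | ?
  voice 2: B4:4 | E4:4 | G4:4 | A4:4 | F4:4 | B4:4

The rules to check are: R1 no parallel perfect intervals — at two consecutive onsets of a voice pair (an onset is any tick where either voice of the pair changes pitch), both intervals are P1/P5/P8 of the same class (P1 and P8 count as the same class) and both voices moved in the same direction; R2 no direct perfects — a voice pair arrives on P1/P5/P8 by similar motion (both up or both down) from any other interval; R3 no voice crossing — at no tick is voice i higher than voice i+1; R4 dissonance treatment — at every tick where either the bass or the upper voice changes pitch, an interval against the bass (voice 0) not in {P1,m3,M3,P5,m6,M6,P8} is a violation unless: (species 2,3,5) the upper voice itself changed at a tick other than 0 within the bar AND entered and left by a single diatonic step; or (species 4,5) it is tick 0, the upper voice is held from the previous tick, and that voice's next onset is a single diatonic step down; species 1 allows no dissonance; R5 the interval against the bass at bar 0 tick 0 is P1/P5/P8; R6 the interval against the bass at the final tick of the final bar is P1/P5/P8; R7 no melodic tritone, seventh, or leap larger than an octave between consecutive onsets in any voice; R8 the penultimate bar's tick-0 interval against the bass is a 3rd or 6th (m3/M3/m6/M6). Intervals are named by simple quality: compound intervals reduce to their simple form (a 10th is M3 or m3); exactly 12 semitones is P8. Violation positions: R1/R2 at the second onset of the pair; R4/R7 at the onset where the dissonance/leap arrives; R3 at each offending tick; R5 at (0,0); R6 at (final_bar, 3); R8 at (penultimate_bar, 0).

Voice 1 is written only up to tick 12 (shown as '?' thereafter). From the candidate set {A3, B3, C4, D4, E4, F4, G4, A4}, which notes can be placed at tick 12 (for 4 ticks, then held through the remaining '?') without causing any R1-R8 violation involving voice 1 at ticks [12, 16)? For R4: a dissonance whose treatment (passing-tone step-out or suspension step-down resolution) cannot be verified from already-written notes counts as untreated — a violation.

{C4, E4, F4}

A3: violates R7
B3: violates R4
C4: legal
D4: violates R4
E4: legal
F4: legal
G4: violates R4
A4: violates R1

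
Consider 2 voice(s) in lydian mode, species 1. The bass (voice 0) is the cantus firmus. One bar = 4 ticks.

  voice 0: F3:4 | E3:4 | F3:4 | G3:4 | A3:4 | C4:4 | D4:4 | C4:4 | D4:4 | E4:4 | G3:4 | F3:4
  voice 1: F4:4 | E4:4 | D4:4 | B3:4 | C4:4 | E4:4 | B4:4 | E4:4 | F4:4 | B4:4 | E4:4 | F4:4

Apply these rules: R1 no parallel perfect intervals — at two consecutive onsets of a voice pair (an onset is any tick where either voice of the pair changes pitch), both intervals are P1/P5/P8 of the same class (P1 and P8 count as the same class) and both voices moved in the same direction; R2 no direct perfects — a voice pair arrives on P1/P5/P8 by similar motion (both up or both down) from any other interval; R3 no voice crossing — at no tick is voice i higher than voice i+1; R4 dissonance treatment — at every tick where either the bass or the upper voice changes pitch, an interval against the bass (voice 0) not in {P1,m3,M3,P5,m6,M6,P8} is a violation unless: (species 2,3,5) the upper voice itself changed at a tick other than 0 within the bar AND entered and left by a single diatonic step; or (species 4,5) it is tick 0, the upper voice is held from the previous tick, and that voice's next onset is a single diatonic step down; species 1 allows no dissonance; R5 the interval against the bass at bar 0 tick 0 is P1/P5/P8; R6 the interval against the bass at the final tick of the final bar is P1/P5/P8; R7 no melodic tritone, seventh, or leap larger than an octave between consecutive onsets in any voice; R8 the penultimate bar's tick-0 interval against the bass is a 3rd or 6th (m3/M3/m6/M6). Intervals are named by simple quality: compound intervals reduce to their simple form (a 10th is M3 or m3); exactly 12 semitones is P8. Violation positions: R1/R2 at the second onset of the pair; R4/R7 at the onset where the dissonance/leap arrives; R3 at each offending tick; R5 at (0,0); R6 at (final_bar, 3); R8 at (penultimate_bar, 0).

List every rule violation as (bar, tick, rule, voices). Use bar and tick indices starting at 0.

bar 0: v0=F3 v1=F4 downbeat P8
bar 1: v0=E3 v1=E4 downbeat P8
bar 2: v0=F3 v1=D4 downbeat M6
bar 3: v0=G3 v1=B3 downbeat M3
bar 4: v0=A3 v1=C4 downbeat m3
bar 5: v0=C4 v1=E4 downbeat M3
bar 6: v0=D4 v1=B4 downbeat M6
bar 7: v0=C4 v1=E4 downbeat M3
bar 8: v0=D4 v1=F4 downbeat m3
bar 9: v0=E4 v1=B4 downbeat P5
bar 10: v0=G3 v1=E4 downbeat M6
bar 11: v0=F3 v1=F4 downbeat P8
  -> R1 @ bar 1 tick 0 v(0, 1): F3/F4 P8 -> E3/E4 P8 similar
  -> R2 @ bar 9 tick 0 v(0, 1): D4/F4 m3 -> E4/B4 P5 similar
  -> R7 @ bar 9 tick 0 v(1,): F4->B4 leap 6st

(1, 0, R1, (0, 1))
(9, 0, R2, (0, 1))
(9, 0, R7, (1,))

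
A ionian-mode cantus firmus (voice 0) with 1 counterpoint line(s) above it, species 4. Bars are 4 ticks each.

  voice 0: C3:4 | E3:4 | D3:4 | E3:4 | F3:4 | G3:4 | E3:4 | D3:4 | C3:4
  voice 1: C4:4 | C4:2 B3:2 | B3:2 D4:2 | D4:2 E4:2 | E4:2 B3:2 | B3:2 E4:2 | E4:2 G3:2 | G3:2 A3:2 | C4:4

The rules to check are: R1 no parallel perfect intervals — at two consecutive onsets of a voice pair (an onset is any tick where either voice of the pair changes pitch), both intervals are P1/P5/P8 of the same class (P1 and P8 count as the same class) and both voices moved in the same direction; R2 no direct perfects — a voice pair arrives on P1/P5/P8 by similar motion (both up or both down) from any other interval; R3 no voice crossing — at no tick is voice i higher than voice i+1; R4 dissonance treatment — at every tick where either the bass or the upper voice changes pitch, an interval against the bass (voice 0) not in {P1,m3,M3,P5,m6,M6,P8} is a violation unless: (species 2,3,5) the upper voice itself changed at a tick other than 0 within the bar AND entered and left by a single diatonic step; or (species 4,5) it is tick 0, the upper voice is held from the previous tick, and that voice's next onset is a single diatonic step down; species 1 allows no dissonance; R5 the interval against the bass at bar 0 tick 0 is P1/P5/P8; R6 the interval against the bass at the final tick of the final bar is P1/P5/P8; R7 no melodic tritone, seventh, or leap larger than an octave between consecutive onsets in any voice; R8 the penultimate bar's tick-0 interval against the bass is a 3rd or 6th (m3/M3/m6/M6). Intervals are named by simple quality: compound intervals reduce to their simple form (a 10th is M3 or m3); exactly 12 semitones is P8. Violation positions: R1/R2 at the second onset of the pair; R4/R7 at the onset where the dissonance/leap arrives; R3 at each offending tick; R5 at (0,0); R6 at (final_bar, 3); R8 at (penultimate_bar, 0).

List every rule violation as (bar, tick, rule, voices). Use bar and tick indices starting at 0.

(3, 0, R4, (0, 1))
(4, 0, R4, (0, 1))
(4, 2, R4, (0, 1))
(7, 0, R4, (0, 1))
(7, 0, R8, (0, 1))

bar 0: v0=C3 v1=C4 downbeat P8
bar 1: v0=E3 v1=C4 downbeat m6
bar 2: v0=D3 v1=B3 downbeat M6
bar 3: v0=E3 v1=D4 downbeat m7
bar 4: v0=F3 v1=E4 downbeat M7
bar 5: v0=G3 v1=B3 downbeat M3
bar 6: v0=E3 v1=E4 downbeat P8
bar 7: v0=D3 v1=G3 downbeat P4
bar 8: v0=C3 v1=C4 downbeat P8
  -> R4 @ bar 3 tick 0 v(0, 1): E3/D4 m7 untreated
  -> R4 @ bar 4 tick 0 v(0, 1): F3/E4 M7 untreated
  -> R4 @ bar 4 tick 2 v(0, 1): F3/B3 TT untreated
  -> R4 @ bar 7 tick 0 v(0, 1): D3/G3 P4 untreated
  -> R8 @ bar 7 tick 0 v(0, 1): penult P4 not 3rd/6th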